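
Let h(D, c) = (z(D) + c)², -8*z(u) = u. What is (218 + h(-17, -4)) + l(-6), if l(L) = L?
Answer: 13793/64 ≈ 215.52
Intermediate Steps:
z(u) = -u/8
h(D, c) = (c - D/8)² (h(D, c) = (-D/8 + c)² = (c - D/8)²)
(218 + h(-17, -4)) + l(-6) = (218 + (-17 - 8*(-4))²/64) - 6 = (218 + (-17 + 32)²/64) - 6 = (218 + (1/64)*15²) - 6 = (218 + (1/64)*225) - 6 = (218 + 225/64) - 6 = 14177/64 - 6 = 13793/64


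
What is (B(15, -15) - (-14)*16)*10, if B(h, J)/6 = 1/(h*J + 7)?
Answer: 244130/109 ≈ 2239.7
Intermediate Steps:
B(h, J) = 6/(7 + J*h) (B(h, J) = 6/(h*J + 7) = 6/(J*h + 7) = 6/(7 + J*h))
(B(15, -15) - (-14)*16)*10 = (6/(7 - 15*15) - (-14)*16)*10 = (6/(7 - 225) - 1*(-224))*10 = (6/(-218) + 224)*10 = (6*(-1/218) + 224)*10 = (-3/109 + 224)*10 = (24413/109)*10 = 244130/109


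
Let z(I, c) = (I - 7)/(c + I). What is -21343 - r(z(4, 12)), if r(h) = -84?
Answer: -21259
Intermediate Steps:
z(I, c) = (-7 + I)/(I + c)
-21343 - r(z(4, 12)) = -21343 - 1*(-84) = -21343 + 84 = -21259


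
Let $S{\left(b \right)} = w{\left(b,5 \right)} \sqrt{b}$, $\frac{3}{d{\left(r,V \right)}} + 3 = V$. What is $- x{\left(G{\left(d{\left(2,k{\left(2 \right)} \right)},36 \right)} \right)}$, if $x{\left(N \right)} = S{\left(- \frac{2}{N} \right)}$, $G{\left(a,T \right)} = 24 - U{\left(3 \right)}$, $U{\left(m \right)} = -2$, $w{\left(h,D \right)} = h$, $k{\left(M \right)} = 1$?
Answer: $\frac{i \sqrt{13}}{169} \approx 0.021335 i$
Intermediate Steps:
$d{\left(r,V \right)} = \frac{3}{-3 + V}$
$G{\left(a,T \right)} = 26$ ($G{\left(a,T \right)} = 24 - -2 = 24 + 2 = 26$)
$S{\left(b \right)} = b^{\frac{3}{2}}$ ($S{\left(b \right)} = b \sqrt{b} = b^{\frac{3}{2}}$)
$x{\left(N \right)} = 2 \sqrt{2} \left(- \frac{1}{N}\right)^{\frac{3}{2}}$ ($x{\left(N \right)} = \left(- \frac{2}{N}\right)^{\frac{3}{2}} = 2 \sqrt{2} \left(- \frac{1}{N}\right)^{\frac{3}{2}}$)
$- x{\left(G{\left(d{\left(2,k{\left(2 \right)} \right)},36 \right)} \right)} = - \frac{\left(-2\right) \sqrt{2} \sqrt{- \frac{1}{26}}}{26} = - \frac{\left(-2\right) \sqrt{2} \frac{i \sqrt{26}}{26}}{26} = - \frac{\left(-1\right) i \sqrt{13}}{169} = \frac{i \sqrt{13}}{169}$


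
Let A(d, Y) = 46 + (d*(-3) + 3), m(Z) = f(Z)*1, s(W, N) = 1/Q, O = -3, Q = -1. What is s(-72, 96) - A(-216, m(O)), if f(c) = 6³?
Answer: -698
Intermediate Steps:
f(c) = 216
s(W, N) = -1 (s(W, N) = 1/(-1) = -1)
m(Z) = 216 (m(Z) = 216*1 = 216)
A(d, Y) = 49 - 3*d (A(d, Y) = 46 + (-3*d + 3) = 46 + (3 - 3*d) = 49 - 3*d)
s(-72, 96) - A(-216, m(O)) = -1 - (49 - 3*(-216)) = -1 - (49 + 648) = -1 - 1*697 = -1 - 697 = -698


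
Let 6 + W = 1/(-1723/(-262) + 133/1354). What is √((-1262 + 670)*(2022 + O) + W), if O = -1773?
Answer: I*√51653997488754337/591947 ≈ 383.95*I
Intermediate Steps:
W = -3462995/591947 (W = -6 + 1/(-1723/(-262) + 133/1354) = -6 + 1/(-1723*(-1/262) + 133*(1/1354)) = -6 + 1/(1723/262 + 133/1354) = -6 + 1/(591947/88687) = -6 + 88687/591947 = -3462995/591947 ≈ -5.8502)
√((-1262 + 670)*(2022 + O) + W) = √((-1262 + 670)*(2022 - 1773) - 3462995/591947) = √(-592*249 - 3462995/591947) = √(-147408 - 3462995/591947) = √(-87261186371/591947) = I*√51653997488754337/591947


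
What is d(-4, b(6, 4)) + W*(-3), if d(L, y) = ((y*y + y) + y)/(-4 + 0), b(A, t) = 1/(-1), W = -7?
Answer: 85/4 ≈ 21.250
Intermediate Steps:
b(A, t) = -1
d(L, y) = -y/2 - y²/4 (d(L, y) = ((y² + y) + y)/(-4) = ((y + y²) + y)*(-¼) = (y² + 2*y)*(-¼) = -y/2 - y²/4)
d(-4, b(6, 4)) + W*(-3) = -¼*(-1)*(2 - 1) - 7*(-3) = -¼*(-1)*1 + 21 = ¼ + 21 = 85/4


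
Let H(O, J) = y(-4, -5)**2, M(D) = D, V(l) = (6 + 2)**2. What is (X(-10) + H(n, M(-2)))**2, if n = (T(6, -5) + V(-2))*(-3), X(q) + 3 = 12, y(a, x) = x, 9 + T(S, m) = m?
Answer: 1156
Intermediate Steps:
T(S, m) = -9 + m
V(l) = 64 (V(l) = 8**2 = 64)
X(q) = 9 (X(q) = -3 + 12 = 9)
n = -150 (n = ((-9 - 5) + 64)*(-3) = (-14 + 64)*(-3) = 50*(-3) = -150)
H(O, J) = 25 (H(O, J) = (-5)**2 = 25)
(X(-10) + H(n, M(-2)))**2 = (9 + 25)**2 = 34**2 = 1156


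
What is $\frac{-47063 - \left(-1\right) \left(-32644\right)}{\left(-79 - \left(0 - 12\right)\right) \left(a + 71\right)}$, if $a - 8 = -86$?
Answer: $- \frac{79707}{469} \approx -169.95$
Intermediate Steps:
$a = -78$ ($a = 8 - 86 = -78$)
$\frac{-47063 - \left(-1\right) \left(-32644\right)}{\left(-79 - \left(0 - 12\right)\right) \left(a + 71\right)} = \frac{-47063 - \left(-1\right) \left(-32644\right)}{\left(-79 - \left(0 - 12\right)\right) \left(-78 + 71\right)} = \frac{-47063 - 32644}{\left(-79 - \left(0 - 12\right)\right) \left(-7\right)} = \frac{-47063 - 32644}{\left(-79 - -12\right) \left(-7\right)} = - \frac{79707}{\left(-79 + 12\right) \left(-7\right)} = - \frac{79707}{\left(-67\right) \left(-7\right)} = - \frac{79707}{469}$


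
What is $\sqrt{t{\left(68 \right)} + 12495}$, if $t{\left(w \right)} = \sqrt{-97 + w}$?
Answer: $\sqrt{12495 + i \sqrt{29}} \approx 111.78 + 0.0241 i$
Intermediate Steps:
$\sqrt{t{\left(68 \right)} + 12495} = \sqrt{\sqrt{-97 + 68} + 12495} = \sqrt{\sqrt{-29} + 12495} = \sqrt{i \sqrt{29} + 12495} = \sqrt{12495 + i \sqrt{29}}$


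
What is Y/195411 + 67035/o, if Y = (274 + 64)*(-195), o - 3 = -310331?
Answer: -11184364955/20213834936 ≈ -0.55330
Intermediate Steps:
o = -310328 (o = 3 - 310331 = -310328)
Y = -65910 (Y = 338*(-195) = -65910)
Y/195411 + 67035/o = -65910/195411 + 67035/(-310328) = -65910*1/195411 + 67035*(-1/310328) = -21970/65137 - 67035/310328 = -11184364955/20213834936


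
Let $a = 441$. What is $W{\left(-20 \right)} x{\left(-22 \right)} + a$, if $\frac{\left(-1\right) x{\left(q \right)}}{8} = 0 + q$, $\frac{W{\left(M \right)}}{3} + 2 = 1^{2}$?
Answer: $-87$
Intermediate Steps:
$W{\left(M \right)} = -3$ ($W{\left(M \right)} = -6 + 3 \cdot 1^{2} = -6 + 3 \cdot 1 = -6 + 3 = -3$)
$x{\left(q \right)} = - 8 q$ ($x{\left(q \right)} = - 8 \left(0 + q\right) = - 8 q$)
$W{\left(-20 \right)} x{\left(-22 \right)} + a = - 3 \left(\left(-8\right) \left(-22\right)\right) + 441 = \left(-3\right) 176 + 441 = -528 + 441 = -87$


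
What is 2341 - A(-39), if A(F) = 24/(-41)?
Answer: 96005/41 ≈ 2341.6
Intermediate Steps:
A(F) = -24/41 (A(F) = 24*(-1/41) = -24/41)
2341 - A(-39) = 2341 - 1*(-24/41) = 2341 + 24/41 = 96005/41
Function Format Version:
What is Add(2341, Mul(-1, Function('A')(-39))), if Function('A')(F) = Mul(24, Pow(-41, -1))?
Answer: Rational(96005, 41) ≈ 2341.6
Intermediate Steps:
Function('A')(F) = Rational(-24, 41) (Function('A')(F) = Mul(24, Rational(-1, 41)) = Rational(-24, 41))
Add(2341, Mul(-1, Function('A')(-39))) = Add(2341, Mul(-1, Rational(-24, 41))) = Add(2341, Rational(24, 41)) = Rational(96005, 41)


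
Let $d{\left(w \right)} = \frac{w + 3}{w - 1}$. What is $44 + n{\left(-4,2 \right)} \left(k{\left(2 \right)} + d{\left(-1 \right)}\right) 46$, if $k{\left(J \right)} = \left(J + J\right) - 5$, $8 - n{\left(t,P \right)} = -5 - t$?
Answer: $-784$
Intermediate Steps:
$n{\left(t,P \right)} = 13 + t$ ($n{\left(t,P \right)} = 8 - \left(-5 - t\right) = 8 + \left(5 + t\right) = 13 + t$)
$k{\left(J \right)} = -5 + 2 J$ ($k{\left(J \right)} = 2 J - 5 = -5 + 2 J$)
$d{\left(w \right)} = \frac{3 + w}{-1 + w}$
$44 + n{\left(-4,2 \right)} \left(k{\left(2 \right)} + d{\left(-1 \right)}\right) 46 = 44 + \left(13 - 4\right) \left(\left(-5 + 2 \cdot 2\right) + \frac{3 - 1}{-1 - 1}\right) 46 = 44 + 9 \left(\left(-5 + 4\right) + \frac{1}{-2} \cdot 2\right) 46 = 44 + 9 \left(-1 - 1\right) 46 = 44 + 9 \left(-2\right) 46 = 44 - 828 = -784$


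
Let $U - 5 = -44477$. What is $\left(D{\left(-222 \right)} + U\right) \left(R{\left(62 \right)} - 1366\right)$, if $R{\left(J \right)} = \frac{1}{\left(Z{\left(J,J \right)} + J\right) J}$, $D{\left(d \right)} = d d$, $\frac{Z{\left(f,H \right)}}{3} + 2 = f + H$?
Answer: $- \frac{43606554525}{6634} \approx -6.5732 \cdot 10^{6}$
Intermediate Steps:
$Z{\left(f,H \right)} = -6 + 3 H + 3 f$ ($Z{\left(f,H \right)} = -6 + 3 \left(f + H\right) = -6 + 3 \left(H + f\right) = -6 + \left(3 H + 3 f\right) = -6 + 3 H + 3 f$)
$U = -44472$ ($U = 5 - 44477 = -44472$)
$D{\left(d \right)} = d^{2}$
$R{\left(J \right)} = \frac{1}{J \left(-6 + 7 J\right)}$ ($R{\left(J \right)} = \frac{1}{\left(\left(-6 + 3 J + 3 J\right) + J\right) J} = \frac{1}{\left(\left(-6 + 6 J\right) + J\right) J} = \frac{1}{\left(-6 + 7 J\right) J} = \frac{1}{J \left(-6 + 7 J\right)}$)
$\left(D{\left(-222 \right)} + U\right) \left(R{\left(62 \right)} - 1366\right) = \left(\left(-222\right)^{2} - 44472\right) \left(\frac{1}{62 \left(-6 + 7 \cdot 62\right)} - 1366\right) = \left(49284 - 44472\right) \left(\frac{1}{62 \left(-6 + 434\right)} - 1366\right) = 4812 \left(\frac{1}{62 \cdot 428} - 1366\right) = 4812 \left(\frac{1}{62} \cdot \frac{1}{428} - 1366\right) = 4812 \left(\frac{1}{26536} - 1366\right) = 4812 \left(- \frac{36248175}{26536}\right) = - \frac{43606554525}{6634}$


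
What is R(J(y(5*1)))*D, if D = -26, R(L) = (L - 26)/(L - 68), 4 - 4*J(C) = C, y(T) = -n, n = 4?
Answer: -104/11 ≈ -9.4545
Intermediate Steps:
y(T) = -4 (y(T) = -1*4 = -4)
J(C) = 1 - C/4
R(L) = (-26 + L)/(-68 + L)
R(J(y(5*1)))*D = ((-26 + (1 - ¼*(-4)))/(-68 + (1 - ¼*(-4))))*(-26) = ((-26 + (1 + 1))/(-68 + (1 + 1)))*(-26) = ((-26 + 2)/(-68 + 2))*(-26) = (-24/(-66))*(-26) = -1/66*(-24)*(-26) = (4/11)*(-26) = -104/11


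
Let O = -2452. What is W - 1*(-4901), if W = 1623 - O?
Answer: 8976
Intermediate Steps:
W = 4075 (W = 1623 - 1*(-2452) = 1623 + 2452 = 4075)
W - 1*(-4901) = 4075 - 1*(-4901) = 4075 + 4901 = 8976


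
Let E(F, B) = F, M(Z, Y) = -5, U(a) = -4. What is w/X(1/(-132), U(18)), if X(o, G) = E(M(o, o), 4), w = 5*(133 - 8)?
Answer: -125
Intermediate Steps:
w = 625 (w = 5*125 = 625)
X(o, G) = -5
w/X(1/(-132), U(18)) = 625/(-5) = 625*(-⅕) = -125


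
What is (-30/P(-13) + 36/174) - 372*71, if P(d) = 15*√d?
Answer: -765942/29 + 2*I*√13/13 ≈ -26412.0 + 0.5547*I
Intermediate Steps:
(-30/P(-13) + 36/174) - 372*71 = (-30*(-I*√13/195) + 36/174) - 372*71 = (-30*(-I*√13/195) + 36*(1/174)) - 26412 = (-30*(-I*√13/195) + 6/29) - 26412 = (-(-2)*I*√13/13 + 6/29) - 26412 = (2*I*√13/13 + 6/29) - 26412 = (6/29 + 2*I*√13/13) - 26412 = -765942/29 + 2*I*√13/13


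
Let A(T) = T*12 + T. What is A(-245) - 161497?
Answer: -164682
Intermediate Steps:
A(T) = 13*T (A(T) = 12*T + T = 13*T)
A(-245) - 161497 = 13*(-245) - 161497 = -3185 - 161497 = -164682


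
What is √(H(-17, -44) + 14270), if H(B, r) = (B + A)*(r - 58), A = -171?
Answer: √33446 ≈ 182.88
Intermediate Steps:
H(B, r) = (-171 + B)*(-58 + r) (H(B, r) = (B - 171)*(r - 58) = (-171 + B)*(-58 + r))
√(H(-17, -44) + 14270) = √((9918 - 171*(-44) - 58*(-17) - 17*(-44)) + 14270) = √((9918 + 7524 + 986 + 748) + 14270) = √(19176 + 14270) = √33446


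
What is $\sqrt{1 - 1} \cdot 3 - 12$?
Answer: $-12$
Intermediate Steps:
$\sqrt{1 - 1} \cdot 3 - 12 = \sqrt{0} \cdot 3 - 12 = 0 \cdot 3 - 12 = 0 - 12 = -12$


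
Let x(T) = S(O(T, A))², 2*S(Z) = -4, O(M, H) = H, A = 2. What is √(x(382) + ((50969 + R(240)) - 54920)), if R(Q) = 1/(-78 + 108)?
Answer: I*√3552270/30 ≈ 62.825*I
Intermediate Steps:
S(Z) = -2 (S(Z) = (½)*(-4) = -2)
R(Q) = 1/30
x(T) = 4 (x(T) = (-2)² = 4)
√(x(382) + ((50969 + R(240)) - 54920)) = √(4 + ((50969 + 1/30) - 54920)) = √(4 + (1529071/30 - 54920)) = √(4 - 118529/30) = √(-118409/30) = I*√3552270/30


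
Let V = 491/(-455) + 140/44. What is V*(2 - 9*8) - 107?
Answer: -36349/143 ≈ -254.19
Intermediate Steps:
V = 10524/5005 (V = 491*(-1/455) + 140*(1/44) = -491/455 + 35/11 = 10524/5005 ≈ 2.1027)
V*(2 - 9*8) - 107 = 10524*(2 - 9*8)/5005 - 107 = 10524*(2 - 72)/5005 - 107 = (10524/5005)*(-70) - 107 = -21048/143 - 107 = -36349/143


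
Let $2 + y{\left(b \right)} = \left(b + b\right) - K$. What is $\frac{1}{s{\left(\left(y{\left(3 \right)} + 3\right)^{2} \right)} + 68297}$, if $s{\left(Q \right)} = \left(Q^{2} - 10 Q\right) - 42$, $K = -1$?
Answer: $\frac{1}{71711} \approx 1.3945 \cdot 10^{-5}$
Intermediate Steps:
$y{\left(b \right)} = -1 + 2 b$ ($y{\left(b \right)} = -2 + \left(\left(b + b\right) - -1\right) = -2 + \left(2 b + 1\right) = -2 + \left(1 + 2 b\right) = -1 + 2 b$)
$s{\left(Q \right)} = -42 + Q^{2} - 10 Q$
$\frac{1}{s{\left(\left(y{\left(3 \right)} + 3\right)^{2} \right)} + 68297} = \frac{1}{\left(-42 + \left(\left(\left(-1 + 2 \cdot 3\right) + 3\right)^{2}\right)^{2} - 10 \left(\left(-1 + 2 \cdot 3\right) + 3\right)^{2}\right) + 68297} = \frac{1}{\left(-42 + \left(\left(\left(-1 + 6\right) + 3\right)^{2}\right)^{2} - 10 \left(\left(-1 + 6\right) + 3\right)^{2}\right) + 68297} = \frac{1}{\left(-42 + \left(\left(5 + 3\right)^{2}\right)^{2} - 10 \left(5 + 3\right)^{2}\right) + 68297} = \frac{1}{\left(-42 + \left(8^{2}\right)^{2} - 10 \cdot 8^{2}\right) + 68297} = \frac{1}{\left(-42 + 64^{2} - 640\right) + 68297} = \frac{1}{\left(-42 + 4096 - 640\right) + 68297} = \frac{1}{3414 + 68297} = \frac{1}{71711}$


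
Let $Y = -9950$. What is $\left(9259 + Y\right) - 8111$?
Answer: $-8802$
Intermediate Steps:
$\left(9259 + Y\right) - 8111 = \left(9259 - 9950\right) - 8111 = -691 - 8111 = -8802$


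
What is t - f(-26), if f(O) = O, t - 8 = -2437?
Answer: -2403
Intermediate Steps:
t = -2429 (t = 8 - 2437 = -2429)
t - f(-26) = -2429 - 1*(-26) = -2429 + 26 = -2403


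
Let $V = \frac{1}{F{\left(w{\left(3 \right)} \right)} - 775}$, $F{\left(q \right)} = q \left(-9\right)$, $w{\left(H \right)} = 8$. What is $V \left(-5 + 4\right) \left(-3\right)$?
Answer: $- \frac{3}{847} \approx -0.0035419$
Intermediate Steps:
$F{\left(q \right)} = - 9 q$
$V = - \frac{1}{847}$ ($V = \frac{1}{\left(-9\right) 8 - 775} = \frac{1}{-72 - 775} = \frac{1}{-847} = - \frac{1}{847} \approx -0.0011806$)
$V \left(-5 + 4\right) \left(-3\right) = - \frac{\left(-5 + 4\right) \left(-3\right)}{847} = - \frac{\left(-1\right) \left(-3\right)}{847} = \left(- \frac{1}{847}\right) 3 = - \frac{3}{847}$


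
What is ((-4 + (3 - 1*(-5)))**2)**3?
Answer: 4096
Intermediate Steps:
((-4 + (3 - 1*(-5)))**2)**3 = ((-4 + (3 + 5))**2)**3 = ((-4 + 8)**2)**3 = (4**2)**3 = 16**3 = 4096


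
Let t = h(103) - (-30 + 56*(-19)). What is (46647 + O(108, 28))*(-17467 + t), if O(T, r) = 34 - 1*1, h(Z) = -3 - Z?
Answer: -769239720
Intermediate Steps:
O(T, r) = 33 (O(T, r) = 34 - 1 = 33)
t = 988 (t = (-3 - 1*103) - (-30 + 56*(-19)) = (-3 - 103) - (-30 - 1064) = -106 - 1*(-1094) = -106 + 1094 = 988)
(46647 + O(108, 28))*(-17467 + t) = (46647 + 33)*(-17467 + 988) = 46680*(-16479) = -769239720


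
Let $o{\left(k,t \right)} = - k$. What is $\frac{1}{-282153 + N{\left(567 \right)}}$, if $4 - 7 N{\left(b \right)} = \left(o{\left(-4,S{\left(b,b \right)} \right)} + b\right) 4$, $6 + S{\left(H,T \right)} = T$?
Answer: $- \frac{7}{1977351} \approx -3.5401 \cdot 10^{-6}$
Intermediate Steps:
$S{\left(H,T \right)} = -6 + T$
$N{\left(b \right)} = - \frac{12}{7} - \frac{4 b}{7}$ ($N{\left(b \right)} = \frac{4}{7} - \frac{\left(\left(-1\right) \left(-4\right) + b\right) 4}{7} = \frac{4}{7} - \frac{\left(4 + b\right) 4}{7} = \frac{4}{7} - \frac{16 + 4 b}{7} = \frac{4}{7} - \left(\frac{16}{7} + \frac{4 b}{7}\right) = - \frac{12}{7} - \frac{4 b}{7}$)
$\frac{1}{-282153 + N{\left(567 \right)}} = \frac{1}{-282153 - \frac{2280}{7}} = \frac{1}{- \frac{1977351}{7}} = - \frac{7}{1977351}$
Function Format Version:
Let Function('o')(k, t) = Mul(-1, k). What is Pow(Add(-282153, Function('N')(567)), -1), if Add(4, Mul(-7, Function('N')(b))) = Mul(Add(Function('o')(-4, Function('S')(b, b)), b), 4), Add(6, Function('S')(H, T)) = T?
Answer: Rational(-7, 1977351) ≈ -3.5401e-6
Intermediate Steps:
Function('S')(H, T) = Add(-6, T)
Function('N')(b) = Add(Rational(-12, 7), Mul(Rational(-4, 7), b)) (Function('N')(b) = Add(Rational(4, 7), Mul(Rational(-1, 7), Mul(Add(Mul(-1, -4), b), 4))) = Add(Rational(4, 7), Mul(Rational(-1, 7), Mul(Add(4, b), 4))) = Add(Rational(4, 7), Mul(Rational(-1, 7), Add(16, Mul(4, b)))) = Add(Rational(4, 7), Add(Rational(-16, 7), Mul(Rational(-4, 7), b))) = Add(Rational(-12, 7), Mul(Rational(-4, 7), b)))
Pow(Add(-282153, Function('N')(567)), -1) = Pow(Add(-282153, Add(Rational(-12, 7), Mul(Rational(-4, 7), 567))), -1) = Pow(Add(-282153, Add(Rational(-12, 7), -324)), -1) = Pow(Add(-282153, Rational(-2280, 7)), -1) = Pow(Rational(-1977351, 7), -1) = Rational(-7, 1977351)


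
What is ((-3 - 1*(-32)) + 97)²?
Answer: 15876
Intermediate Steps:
((-3 - 1*(-32)) + 97)² = ((-3 + 32) + 97)² = (29 + 97)² = 126² = 15876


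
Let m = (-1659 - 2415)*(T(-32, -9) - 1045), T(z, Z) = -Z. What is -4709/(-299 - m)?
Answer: 4709/4220963 ≈ 0.0011156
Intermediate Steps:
m = 4220664 (m = (-1659 - 2415)*(-1*(-9) - 1045) = -4074*(9 - 1045) = -4074*(-1036) = 4220664)
-4709/(-299 - m) = -4709/(-299 - 1*4220664) = -4709/(-299 - 4220664) = -4709/(-4220963) = -4709*(-1/4220963) = 4709/4220963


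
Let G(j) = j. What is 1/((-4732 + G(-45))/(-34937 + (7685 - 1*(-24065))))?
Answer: 3187/4777 ≈ 0.66716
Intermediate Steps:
1/((-4732 + G(-45))/(-34937 + (7685 - 1*(-24065)))) = 1/((-4732 - 45)/(-34937 + (7685 - 1*(-24065)))) = 1/(-4777/(-34937 + (7685 + 24065))) = 1/(-4777/(-34937 + 31750)) = 1/(-4777/(-3187)) = 1/(-4777*(-1/3187)) = 1/(4777/3187) = 3187/4777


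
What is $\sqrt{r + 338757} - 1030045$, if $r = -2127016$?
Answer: $-1030045 + 11 i \sqrt{14779} \approx -1.03 \cdot 10^{6} + 1337.3 i$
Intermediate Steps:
$\sqrt{r + 338757} - 1030045 = \sqrt{-2127016 + 338757} - 1030045 = \sqrt{-1788259} - 1030045 = 11 i \sqrt{14779} - 1030045 = -1030045 + 11 i \sqrt{14779}$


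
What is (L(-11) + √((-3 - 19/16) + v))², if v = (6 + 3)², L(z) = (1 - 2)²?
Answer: (4 + √1229)²/16 ≈ 95.341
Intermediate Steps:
L(z) = 1 (L(z) = (-1)² = 1)
v = 81 (v = 9² = 81)
(L(-11) + √((-3 - 19/16) + v))² = (1 + √((-3 - 19/16) + 81))² = (1 + √(-67/16 + 81))² = (1 + √(1229/16))² = (1 + √1229/4)²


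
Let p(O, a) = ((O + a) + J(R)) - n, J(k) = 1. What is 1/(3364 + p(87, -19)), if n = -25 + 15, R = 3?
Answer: 1/3443 ≈ 0.00029044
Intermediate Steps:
n = -10
p(O, a) = 11 + O + a (p(O, a) = ((O + a) + 1) - 1*(-10) = (1 + O + a) + 10 = 11 + O + a)
1/(3364 + p(87, -19)) = 1/(3364 + (11 + 87 - 19)) = 1/(3364 + 79) = 1/3443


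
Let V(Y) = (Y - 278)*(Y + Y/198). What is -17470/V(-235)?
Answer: -76868/533121 ≈ -0.14418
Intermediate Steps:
V(Y) = 199*Y*(-278 + Y)/198 (V(Y) = (-278 + Y)*(Y + Y*(1/198)) = (-278 + Y)*(Y + Y/198) = (-278 + Y)*(199*Y/198) = 199*Y*(-278 + Y)/198)
-17470/V(-235) = -17470*(-198/(46765*(-278 - 235))) = -17470/((199/198)*(-235)*(-513)) = -17470/2665605/22 = -17470*22/2665605 = -76868/533121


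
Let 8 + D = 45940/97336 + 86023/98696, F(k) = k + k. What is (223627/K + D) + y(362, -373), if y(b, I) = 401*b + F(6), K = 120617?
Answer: 21026455023972383525/144841022561144 ≈ 1.4517e+5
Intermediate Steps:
F(k) = 2*k
D = -7993270235/1200834232 (D = -8 + (45940/97336 + 86023/98696) = -8 + (45940*(1/97336) + 86023*(1/98696)) = -8 + (11485/24334 + 86023/98696) = -8 + 1613403621/1200834232 = -7993270235/1200834232 ≈ -6.6564)
y(b, I) = 12 + 401*b (y(b, I) = 401*b + 2*6 = 401*b + 12 = 12 + 401*b)
(223627/K + D) + y(362, -373) = (223627/120617 - 7993270235/1200834232) + (12 + 401*362) = (223627*(1/120617) - 7993270235/1200834232) + (12 + 145162) = (223627/120617 - 7993270235/1200834232) + 145174 = -695585319135531/144841022561144 + 145174 = 21026455023972383525/144841022561144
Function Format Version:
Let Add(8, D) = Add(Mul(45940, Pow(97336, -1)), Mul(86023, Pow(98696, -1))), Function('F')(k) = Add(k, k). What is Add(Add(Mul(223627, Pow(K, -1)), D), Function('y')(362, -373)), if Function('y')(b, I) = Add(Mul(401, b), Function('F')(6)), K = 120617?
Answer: Rational(21026455023972383525, 144841022561144) ≈ 1.4517e+5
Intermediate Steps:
Function('F')(k) = Mul(2, k)
D = Rational(-7993270235, 1200834232) (D = Add(-8, Add(Mul(45940, Pow(97336, -1)), Mul(86023, Pow(98696, -1)))) = Add(-8, Add(Mul(45940, Rational(1, 97336)), Mul(86023, Rational(1, 98696)))) = Add(-8, Add(Rational(11485, 24334), Rational(86023, 98696))) = Add(-8, Rational(1613403621, 1200834232)) = Rational(-7993270235, 1200834232) ≈ -6.6564)
Function('y')(b, I) = Add(12, Mul(401, b)) (Function('y')(b, I) = Add(Mul(401, b), Mul(2, 6)) = Add(Mul(401, b), 12) = Add(12, Mul(401, b)))
Add(Add(Mul(223627, Pow(K, -1)), D), Function('y')(362, -373)) = Add(Add(Mul(223627, Pow(120617, -1)), Rational(-7993270235, 1200834232)), Add(12, Mul(401, 362))) = Add(Add(Mul(223627, Rational(1, 120617)), Rational(-7993270235, 1200834232)), Add(12, 145162)) = Add(Add(Rational(223627, 120617), Rational(-7993270235, 1200834232)), 145174) = Add(Rational(-695585319135531, 144841022561144), 145174) = Rational(21026455023972383525, 144841022561144)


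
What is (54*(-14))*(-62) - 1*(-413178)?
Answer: 460050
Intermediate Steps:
(54*(-14))*(-62) - 1*(-413178) = -756*(-62) + 413178 = 46872 + 413178 = 460050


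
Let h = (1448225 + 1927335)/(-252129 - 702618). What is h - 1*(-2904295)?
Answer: 2772863562805/954747 ≈ 2.9043e+6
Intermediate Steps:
h = -3375560/954747 (h = 3375560/(-954747) = 3375560*(-1/954747) = -3375560/954747 ≈ -3.5356)
h - 1*(-2904295) = -3375560/954747 - 1*(-2904295) = -3375560/954747 + 2904295 = 2772863562805/954747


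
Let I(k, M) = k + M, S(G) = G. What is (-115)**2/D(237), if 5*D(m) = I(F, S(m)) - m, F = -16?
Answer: -66125/16 ≈ -4132.8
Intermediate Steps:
I(k, M) = M + k
D(m) = -16/5 (D(m) = ((m - 16) - m)/5 = ((-16 + m) - m)/5 = (1/5)*(-16) = -16/5)
(-115)**2/D(237) = (-115)**2/(-16/5) = 13225*(-5/16) = -66125/16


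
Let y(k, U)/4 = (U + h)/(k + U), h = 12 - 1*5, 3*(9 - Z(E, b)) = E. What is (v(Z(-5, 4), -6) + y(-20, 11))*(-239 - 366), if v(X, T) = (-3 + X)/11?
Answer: 13255/3 ≈ 4418.3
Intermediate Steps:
Z(E, b) = 9 - E/3
v(X, T) = -3/11 + X/11 (v(X, T) = (-3 + X)*(1/11) = -3/11 + X/11)
h = 7 (h = 12 - 5 = 7)
y(k, U) = 4*(7 + U)/(U + k) (y(k, U) = 4*((U + 7)/(k + U)) = 4*((7 + U)/(U + k)) = 4*(7 + U)/(U + k))
(v(Z(-5, 4), -6) + y(-20, 11))*(-239 - 366) = ((-3/11 + (9 - ⅓*(-5))/11) + 4*(7 + 11)/(11 - 20))*(-239 - 366) = ((-3/11 + (9 + 5/3)/11) + 4*18/(-9))*(-605) = ((-3/11 + (1/11)*(32/3)) + 4*(-⅑)*18)*(-605) = ((-3/11 + 32/33) - 8)*(-605) = (23/33 - 8)*(-605) = -241/33*(-605) = 13255/3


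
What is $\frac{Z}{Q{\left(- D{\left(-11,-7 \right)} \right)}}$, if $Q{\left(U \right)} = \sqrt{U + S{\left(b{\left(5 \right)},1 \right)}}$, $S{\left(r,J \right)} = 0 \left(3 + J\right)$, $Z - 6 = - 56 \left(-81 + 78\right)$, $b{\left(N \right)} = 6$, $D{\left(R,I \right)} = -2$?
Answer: $87 \sqrt{2} \approx 123.04$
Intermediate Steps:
$Z = 174$ ($Z = 6 - 56 \left(-81 + 78\right) = 6 - -168 = 6 + 168 = 174$)
$S{\left(r,J \right)} = 0$
$Q{\left(U \right)} = \sqrt{U}$ ($Q{\left(U \right)} = \sqrt{U + 0} = \sqrt{U}$)
$\frac{Z}{Q{\left(- D{\left(-11,-7 \right)} \right)}} = \frac{174}{\sqrt{\left(-1\right) \left(-2\right)}} = \frac{174}{\sqrt{2}} = 174 \frac{\sqrt{2}}{2} = 87 \sqrt{2}$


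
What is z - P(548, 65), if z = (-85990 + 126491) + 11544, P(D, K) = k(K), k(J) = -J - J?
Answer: 52175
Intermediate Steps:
k(J) = -2*J
P(D, K) = -2*K
z = 52045 (z = 40501 + 11544 = 52045)
z - P(548, 65) = 52045 - (-2)*65 = 52045 - 1*(-130) = 52045 + 130 = 52175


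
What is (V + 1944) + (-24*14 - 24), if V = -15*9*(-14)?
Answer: 3474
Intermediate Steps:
V = 1890 (V = -135*(-14) = 1890)
(V + 1944) + (-24*14 - 24) = (1890 + 1944) + (-24*14 - 24) = 3834 + (-336 - 24) = 3834 - 360 = 3474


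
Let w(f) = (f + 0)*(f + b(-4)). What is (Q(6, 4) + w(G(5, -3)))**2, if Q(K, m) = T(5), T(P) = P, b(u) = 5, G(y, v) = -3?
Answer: 1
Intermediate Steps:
Q(K, m) = 5
w(f) = f*(5 + f) (w(f) = (f + 0)*(f + 5) = f*(5 + f))
(Q(6, 4) + w(G(5, -3)))**2 = (5 - 3*(5 - 3))**2 = (5 - 3*2)**2 = (5 - 6)**2 = (-1)**2 = 1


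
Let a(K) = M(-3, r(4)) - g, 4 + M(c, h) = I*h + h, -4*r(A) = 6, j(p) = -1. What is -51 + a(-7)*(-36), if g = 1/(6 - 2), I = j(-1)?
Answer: 102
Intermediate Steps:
I = -1
r(A) = -3/2 (r(A) = -1/4*6 = -3/2)
M(c, h) = -4 (M(c, h) = -4 + (-h + h) = -4 + 0 = -4)
g = 1/4 ≈ 0.25000
a(K) = -17/4 (a(K) = -4 - 1*1/4 = -4 - 1/4 = -17/4)
-51 + a(-7)*(-36) = -51 - 17/4*(-36) = -51 + 153 = 102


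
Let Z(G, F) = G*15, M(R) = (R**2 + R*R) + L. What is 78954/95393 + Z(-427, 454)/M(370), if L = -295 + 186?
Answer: 20998007049/26108205563 ≈ 0.80427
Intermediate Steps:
L = -109
M(R) = -109 + 2*R**2 (M(R) = (R**2 + R*R) - 109 = (R**2 + R**2) - 109 = 2*R**2 - 109 = -109 + 2*R**2)
Z(G, F) = 15*G
78954/95393 + Z(-427, 454)/M(370) = 78954/95393 + (15*(-427))/(-109 + 2*370**2) = 78954*(1/95393) - 6405/(-109 + 2*136900) = 78954/95393 - 6405/(-109 + 273800) = 78954/95393 - 6405/273691 = 20998007049/26108205563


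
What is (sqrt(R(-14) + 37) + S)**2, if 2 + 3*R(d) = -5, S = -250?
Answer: 187604/3 - 1000*sqrt(78)/3 ≈ 59591.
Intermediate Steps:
R(d) = -7/3 (R(d) = -2/3 + (1/3)*(-5) = -2/3 - 5/3 = -7/3)
(sqrt(R(-14) + 37) + S)**2 = (sqrt(-7/3 + 37) - 250)**2 = (sqrt(104/3) - 250)**2 = (2*sqrt(78)/3 - 250)**2 = (-250 + 2*sqrt(78)/3)**2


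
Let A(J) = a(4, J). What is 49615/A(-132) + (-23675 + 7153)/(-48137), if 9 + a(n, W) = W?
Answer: -2385987653/6787317 ≈ -351.54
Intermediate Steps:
a(n, W) = -9 + W
A(J) = -9 + J
49615/A(-132) + (-23675 + 7153)/(-48137) = 49615/(-9 - 132) + (-23675 + 7153)/(-48137) = 49615/(-141) - 16522*(-1/48137) = 49615*(-1/141) + 16522/48137 = -49615/141 + 16522/48137 = -2385987653/6787317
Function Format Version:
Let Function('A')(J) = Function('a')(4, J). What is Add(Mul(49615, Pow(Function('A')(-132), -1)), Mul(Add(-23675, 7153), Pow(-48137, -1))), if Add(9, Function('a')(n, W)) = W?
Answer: Rational(-2385987653, 6787317) ≈ -351.54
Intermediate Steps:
Function('a')(n, W) = Add(-9, W)
Function('A')(J) = Add(-9, J)
Add(Mul(49615, Pow(Function('A')(-132), -1)), Mul(Add(-23675, 7153), Pow(-48137, -1))) = Add(Mul(49615, Pow(Add(-9, -132), -1)), Mul(Add(-23675, 7153), Pow(-48137, -1))) = Add(Mul(49615, Pow(-141, -1)), Mul(-16522, Rational(-1, 48137))) = Add(Mul(49615, Rational(-1, 141)), Rational(16522, 48137)) = Add(Rational(-49615, 141), Rational(16522, 48137)) = Rational(-2385987653, 6787317)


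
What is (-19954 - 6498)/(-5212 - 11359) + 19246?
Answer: 318951918/16571 ≈ 19248.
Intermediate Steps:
(-19954 - 6498)/(-5212 - 11359) + 19246 = -26452/(-16571) + 19246 = -26452*(-1/16571) + 19246 = 26452/16571 + 19246 = 318951918/16571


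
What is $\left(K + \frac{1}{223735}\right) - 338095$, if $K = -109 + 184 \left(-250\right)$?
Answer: $- \frac{85959881939}{223735} \approx -3.842 \cdot 10^{5}$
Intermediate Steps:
$K = -46109$ ($K = -109 - 46000 = -46109$)
$\left(K + \frac{1}{223735}\right) - 338095 = \left(-46109 + \frac{1}{223735}\right) - 338095 = - \frac{10316197114}{223735} - 338095 = - \frac{85959881939}{223735}$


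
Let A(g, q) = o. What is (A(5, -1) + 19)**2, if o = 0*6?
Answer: 361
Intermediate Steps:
o = 0
A(g, q) = 0
(A(5, -1) + 19)**2 = (0 + 19)**2 = 19**2 = 361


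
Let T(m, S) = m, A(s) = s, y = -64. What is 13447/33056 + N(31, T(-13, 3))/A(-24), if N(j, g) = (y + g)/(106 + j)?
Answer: 5844881/13586016 ≈ 0.43021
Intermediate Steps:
N(j, g) = (-64 + g)/(106 + j)
13447/33056 + N(31, T(-13, 3))/A(-24) = 13447/33056 + ((-64 - 13)/(106 + 31))/(-24) = 13447*(1/33056) + (-77/137)*(-1/24) = 13447/33056 + ((1/137)*(-77))*(-1/24) = 13447/33056 - 77/137*(-1/24) = 13447/33056 + 77/3288 = 5844881/13586016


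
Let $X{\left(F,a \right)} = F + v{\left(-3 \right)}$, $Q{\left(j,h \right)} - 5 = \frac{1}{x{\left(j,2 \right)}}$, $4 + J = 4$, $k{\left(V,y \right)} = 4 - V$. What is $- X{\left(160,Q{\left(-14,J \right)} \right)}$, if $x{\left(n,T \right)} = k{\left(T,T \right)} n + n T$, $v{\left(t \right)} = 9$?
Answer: $-169$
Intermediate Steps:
$J = 0$ ($J = -4 + 4 = 0$)
$x{\left(n,T \right)} = T n + n \left(4 - T\right)$ ($x{\left(n,T \right)} = \left(4 - T\right) n + n T = n \left(4 - T\right) + T n = T n + n \left(4 - T\right)$)
$Q{\left(j,h \right)} = 5 + \frac{1}{4 j}$
$X{\left(F,a \right)} = 9 + F$ ($X{\left(F,a \right)} = F + 9 = 9 + F$)
$- X{\left(160,Q{\left(-14,J \right)} \right)} = - (9 + 160) = \left(-1\right) 169 = -169$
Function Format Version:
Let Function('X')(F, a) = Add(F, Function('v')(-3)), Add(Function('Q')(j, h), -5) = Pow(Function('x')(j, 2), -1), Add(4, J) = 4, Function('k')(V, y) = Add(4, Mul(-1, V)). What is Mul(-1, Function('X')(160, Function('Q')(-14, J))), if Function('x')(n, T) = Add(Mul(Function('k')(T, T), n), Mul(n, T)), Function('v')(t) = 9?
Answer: -169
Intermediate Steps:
J = 0 (J = Add(-4, 4) = 0)
Function('x')(n, T) = Add(Mul(T, n), Mul(n, Add(4, Mul(-1, T)))) (Function('x')(n, T) = Add(Mul(Add(4, Mul(-1, T)), n), Mul(n, T)) = Add(Mul(n, Add(4, Mul(-1, T))), Mul(T, n)) = Add(Mul(T, n), Mul(n, Add(4, Mul(-1, T)))))
Function('Q')(j, h) = Add(5, Mul(Rational(1, 4), Pow(j, -1))) (Function('Q')(j, h) = Add(5, Pow(Mul(4, j), -1)) = Add(5, Mul(Rational(1, 4), Pow(j, -1))))
Function('X')(F, a) = Add(9, F) (Function('X')(F, a) = Add(F, 9) = Add(9, F))
Mul(-1, Function('X')(160, Function('Q')(-14, J))) = Mul(-1, Add(9, 160)) = Mul(-1, 169) = -169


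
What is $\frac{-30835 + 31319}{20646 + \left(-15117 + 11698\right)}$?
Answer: $\frac{484}{17227} \approx 0.028095$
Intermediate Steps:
$\frac{-30835 + 31319}{20646 + \left(-15117 + 11698\right)} = \frac{484}{20646 - 3419} = \frac{484}{17227}$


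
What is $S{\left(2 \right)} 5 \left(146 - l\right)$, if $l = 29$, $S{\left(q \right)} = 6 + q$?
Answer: $4680$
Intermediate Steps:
$S{\left(2 \right)} 5 \left(146 - l\right) = \left(6 + 2\right) 5 \left(146 - 29\right) = 8 \cdot 5 \left(146 - 29\right) = 40 \cdot 117 = 4680$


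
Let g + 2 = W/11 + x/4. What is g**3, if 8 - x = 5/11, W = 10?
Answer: 42875/85184 ≈ 0.50332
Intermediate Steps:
x = 83/11 (x = 8 - 5/11 = 83/11 ≈ 7.5455)
g = 35/44 (g = -2 + (10/11 + (83/11)/4) = -2 + (10*(1/11) + (83/11)*(1/4)) = -2 + (10/11 + 83/44) = -2 + 123/44 = 35/44 ≈ 0.79545)
g**3 = (35/44)**3 = 42875/85184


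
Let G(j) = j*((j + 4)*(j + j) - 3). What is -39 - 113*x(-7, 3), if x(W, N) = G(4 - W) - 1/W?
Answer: -2845613/7 ≈ -4.0652e+5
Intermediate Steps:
G(j) = j*(-3 + 2*j*(4 + j)) (G(j) = j*((4 + j)*(2*j) - 3) = j*(2*j*(4 + j) - 3) = j*(-3 + 2*j*(4 + j)))
x(W, N) = -1/W + (4 - W)*(29 - 8*W + 2*(4 - W)**2) (x(W, N) = (4 - W)*(-3 + 2*(4 - W)**2 + 8*(4 - W)) - 1/W = (4 - W)*(-3 + 2*(4 - W)**2 + (32 - 8*W)) - 1/W = (4 - W)*(29 - 8*W + 2*(4 - W)**2) - 1/W = -1/W + (4 - W)*(29 - 8*W + 2*(4 - W)**2))
-39 - 113*x(-7, 3) = -39 - 113*(-1 - 7*(-4 - 7)*(-29 - 2*(-4 - 7)**2 + 8*(-7)))/(-7) = -39 - (-113)*(-1 - 7*(-11)*(-29 - 2*(-11)**2 - 56))/7 = -39 - (-113)*(-1 - 7*(-11)*(-29 - 2*121 - 56))/7 = -39 - (-113)*(-1 - 7*(-11)*(-29 - 242 - 56))/7 = -39 - (-113)*(-1 - 7*(-11)*(-327))/7 = -39 - (-113)*(-1 - 25179)/7 = -39 - (-113)*(-25180)/7 = -39 - 113*25180/7 = -39 - 2845340/7 = -2845613/7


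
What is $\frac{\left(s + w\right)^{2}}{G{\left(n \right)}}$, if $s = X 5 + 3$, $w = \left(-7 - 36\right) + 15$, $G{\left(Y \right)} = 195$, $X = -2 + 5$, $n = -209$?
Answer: $\frac{20}{39} \approx 0.51282$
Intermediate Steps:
$X = 3$
$w = -28$ ($w = -43 + 15 = -28$)
$s = 18$ ($s = 3 \cdot 5 + 3 = 15 + 3 = 18$)
$\frac{\left(s + w\right)^{2}}{G{\left(n \right)}} = \frac{\left(18 - 28\right)^{2}}{195} = \left(-10\right)^{2} \cdot \frac{1}{195} = 100 \cdot \frac{1}{195} = \frac{20}{39}$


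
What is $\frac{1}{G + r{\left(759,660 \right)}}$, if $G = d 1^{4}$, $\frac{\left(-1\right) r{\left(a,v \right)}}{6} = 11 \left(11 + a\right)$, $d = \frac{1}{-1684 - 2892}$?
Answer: $- \frac{4576}{232552321} \approx -1.9677 \cdot 10^{-5}$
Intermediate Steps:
$d = - \frac{1}{4576}$ ($d = \frac{1}{-4576} = - \frac{1}{4576} \approx -0.00021853$)
$r{\left(a,v \right)} = -726 - 66 a$ ($r{\left(a,v \right)} = - 6 \cdot 11 \left(11 + a\right) = - 6 \left(121 + 11 a\right) = -726 - 66 a$)
$G = - \frac{1}{4576}$ ($G = - \frac{1^{4}}{4576} = \left(- \frac{1}{4576}\right) 1 = - \frac{1}{4576} \approx -0.00021853$)
$\frac{1}{G + r{\left(759,660 \right)}} = \frac{1}{- \frac{1}{4576} - 50820} = \frac{1}{- \frac{232552321}{4576}} = - \frac{4576}{232552321}$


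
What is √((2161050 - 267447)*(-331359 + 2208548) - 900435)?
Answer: 2*√888662455383 ≈ 1.8854e+6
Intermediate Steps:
√((2161050 - 267447)*(-331359 + 2208548) - 900435) = √(1893603*1877189 - 900435) = √(3554650721967 - 900435) = √3554649821532 = 2*√888662455383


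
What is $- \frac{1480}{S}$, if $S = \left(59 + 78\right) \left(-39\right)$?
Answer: $\frac{1480}{5343} \approx 0.277$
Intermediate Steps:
$S = -5343$ ($S = 137 \left(-39\right) = -5343$)
$- \frac{1480}{S} = - \frac{1480}{-5343} = \left(-1480\right) \left(- \frac{1}{5343}\right) = \frac{1480}{5343}$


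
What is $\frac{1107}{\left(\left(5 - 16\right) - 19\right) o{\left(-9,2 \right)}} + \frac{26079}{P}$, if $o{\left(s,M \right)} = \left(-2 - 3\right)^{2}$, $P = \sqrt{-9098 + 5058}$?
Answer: $- \frac{369}{250} - \frac{26079 i \sqrt{1010}}{2020} \approx -1.476 - 410.3 i$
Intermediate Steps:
$P = 2 i \sqrt{1010}$ ($P = \sqrt{-4040} = 2 i \sqrt{1010} \approx 63.561 i$)
$o{\left(s,M \right)} = 25$ ($o{\left(s,M \right)} = \left(-5\right)^{2} = 25$)
$\frac{1107}{\left(\left(5 - 16\right) - 19\right) o{\left(-9,2 \right)}} + \frac{26079}{P} = \frac{1107}{\left(\left(5 - 16\right) - 19\right) 25} + \frac{26079}{2 i \sqrt{1010}} = \frac{1107}{\left(\left(5 - 16\right) - 19\right) 25} + 26079 \left(- \frac{i \sqrt{1010}}{2020}\right) = \frac{1107}{\left(-11 - 19\right) 25} - \frac{26079 i \sqrt{1010}}{2020} = \frac{1107}{\left(-30\right) 25} - \frac{26079 i \sqrt{1010}}{2020} = \frac{1107}{-750} - \frac{26079 i \sqrt{1010}}{2020} = 1107 \left(- \frac{1}{750}\right) - \frac{26079 i \sqrt{1010}}{2020} = - \frac{369}{250} - \frac{26079 i \sqrt{1010}}{2020}$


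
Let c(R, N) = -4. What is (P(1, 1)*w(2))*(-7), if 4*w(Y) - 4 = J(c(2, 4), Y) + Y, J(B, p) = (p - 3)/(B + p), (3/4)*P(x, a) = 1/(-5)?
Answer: 91/30 ≈ 3.0333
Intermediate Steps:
P(x, a) = -4/15 (P(x, a) = 4*(1/(-5))/3 = 4*(1*(-⅕))/3 = (4/3)*(-⅕) = -4/15)
J(B, p) = (-3 + p)/(B + p)
w(Y) = 1 + Y/4 + (-3 + Y)/(4*(-4 + Y)) (w(Y) = 1 + ((-3 + Y)/(-4 + Y) + Y)/4 = 1 + (Y + (-3 + Y)/(-4 + Y))/4 = 1 + (Y/4 + (-3 + Y)/(4*(-4 + Y))) = 1 + Y/4 + (-3 + Y)/(4*(-4 + Y)))
(P(1, 1)*w(2))*(-7) = -(-19 + 2 + 2²)/(15*(-4 + 2))*(-7) = -(-19 + 2 + 4)/(15*(-2))*(-7) = -(-1)*(-13)/(15*2)*(-7) = -4/15*13/8*(-7) = -13/30*(-7) = 91/30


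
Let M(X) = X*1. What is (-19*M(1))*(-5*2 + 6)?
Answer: 76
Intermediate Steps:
M(X) = X
(-19*M(1))*(-5*2 + 6) = (-19*1)*(-5*2 + 6) = -19*(-10 + 6) = -19*(-4) = 76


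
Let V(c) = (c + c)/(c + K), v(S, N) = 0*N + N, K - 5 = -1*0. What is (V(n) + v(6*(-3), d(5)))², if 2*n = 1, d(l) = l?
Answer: 3249/121 ≈ 26.851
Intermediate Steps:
K = 5 (K = 5 - 1*0 = 5 + 0 = 5)
v(S, N) = N (v(S, N) = 0 + N = N)
n = ½ (n = (½)*1 = ½ ≈ 0.50000)
V(c) = 2*c/(5 + c) (V(c) = (c + c)/(c + 5) = (2*c)/(5 + c) = 2*c/(5 + c))
(V(n) + v(6*(-3), d(5)))² = (2*(½)/(5 + ½) + 5)² = (2*(½)/(11/2) + 5)² = (2*(½)*(2/11) + 5)² = (2/11 + 5)² = (57/11)² = 3249/121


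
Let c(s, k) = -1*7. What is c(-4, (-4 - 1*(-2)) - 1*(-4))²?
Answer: 49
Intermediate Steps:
c(s, k) = -7
c(-4, (-4 - 1*(-2)) - 1*(-4))² = (-7)² = 49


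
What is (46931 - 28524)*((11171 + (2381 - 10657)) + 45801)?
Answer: 896347272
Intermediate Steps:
(46931 - 28524)*((11171 + (2381 - 10657)) + 45801) = 18407*((11171 - 8276) + 45801) = 18407*(2895 + 45801) = 18407*48696 = 896347272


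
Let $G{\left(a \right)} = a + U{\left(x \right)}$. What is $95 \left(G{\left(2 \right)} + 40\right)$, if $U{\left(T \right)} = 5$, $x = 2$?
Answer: $4465$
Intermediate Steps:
$G{\left(a \right)} = 5 + a$ ($G{\left(a \right)} = a + 5 = 5 + a$)
$95 \left(G{\left(2 \right)} + 40\right) = 95 \left(\left(5 + 2\right) + 40\right) = 95 \left(7 + 40\right) = 95 \cdot 47 = 4465$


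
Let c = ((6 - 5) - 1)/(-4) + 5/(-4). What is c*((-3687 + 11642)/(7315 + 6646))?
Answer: -39775/55844 ≈ -0.71225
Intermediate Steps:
c = -5/4 (c = (1 - 1)*(-¼) + 5*(-¼) = 0*(-¼) - 5/4 = 0 - 5/4 = -5/4 ≈ -1.2500)
c*((-3687 + 11642)/(7315 + 6646)) = -5*(-3687 + 11642)/(4*(7315 + 6646)) = -39775/(4*13961) = -5/4*7955/13961 = -39775/55844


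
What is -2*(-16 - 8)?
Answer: 48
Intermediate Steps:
-2*(-16 - 8) = -2*(-24) = 48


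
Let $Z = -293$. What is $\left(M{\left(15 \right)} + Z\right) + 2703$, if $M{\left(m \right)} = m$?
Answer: $2425$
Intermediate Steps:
$\left(M{\left(15 \right)} + Z\right) + 2703 = \left(15 - 293\right) + 2703 = -278 + 2703 = 2425$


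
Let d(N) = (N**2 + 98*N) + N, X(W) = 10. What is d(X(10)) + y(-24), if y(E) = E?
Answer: 1066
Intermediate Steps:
d(N) = N**2 + 99*N
d(X(10)) + y(-24) = 10*(99 + 10) - 24 = 10*109 - 24 = 1090 - 24 = 1066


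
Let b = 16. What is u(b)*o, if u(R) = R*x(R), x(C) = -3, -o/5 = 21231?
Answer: 5095440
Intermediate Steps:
o = -106155 (o = -5*21231 = -106155)
u(R) = -3*R (u(R) = R*(-3) = -3*R)
u(b)*o = -3*16*(-106155) = -48*(-106155) = 5095440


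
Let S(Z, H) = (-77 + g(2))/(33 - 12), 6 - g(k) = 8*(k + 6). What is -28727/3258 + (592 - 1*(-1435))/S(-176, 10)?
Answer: -5280053/16290 ≈ -324.13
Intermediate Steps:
g(k) = -42 - 8*k (g(k) = 6 - 8*(k + 6) = 6 - 8*(6 + k) = 6 - (48 + 8*k) = 6 + (-48 - 8*k) = -42 - 8*k)
S(Z, H) = -45/7 (S(Z, H) = (-77 + (-42 - 8*2))/(33 - 12) = (-77 + (-42 - 16))/21 = (-77 - 58)*(1/21) = -135*1/21 = -45/7)
-28727/3258 + (592 - 1*(-1435))/S(-176, 10) = -28727/3258 + (592 - 1*(-1435))/(-45/7) = -28727*1/3258 + (592 + 1435)*(-7/45) = -28727/3258 + 2027*(-7/45) = -28727/3258 - 14189/45 = -5280053/16290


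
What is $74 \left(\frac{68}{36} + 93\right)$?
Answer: $\frac{63196}{9} \approx 7021.8$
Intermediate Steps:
$74 \left(\frac{68}{36} + 93\right) = 74 \left(68 \cdot \frac{1}{36} + 93\right) = 74 \left(\frac{17}{9} + 93\right) = 74 \cdot \frac{854}{9} = \frac{63196}{9}$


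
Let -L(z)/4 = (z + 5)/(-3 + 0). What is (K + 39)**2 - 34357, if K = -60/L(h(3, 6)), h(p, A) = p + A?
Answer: -6482971/196 ≈ -33076.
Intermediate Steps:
h(p, A) = A + p
L(z) = 20/3 + 4*z/3 (L(z) = -4*(z + 5)/(-3 + 0) = -4*(5 + z)/(-3) = -4*(5 + z)*(-1)/3 = -4*(-5/3 - z/3) = 20/3 + 4*z/3)
K = -45/14 (K = -60/(20/3 + 4*(6 + 3)/3) = -60/(20/3 + (4/3)*9) = -60/(20/3 + 12) = -60/56/3 = -60*3/56 = -45/14 ≈ -3.2143)
(K + 39)**2 - 34357 = (-45/14 + 39)**2 - 34357 = (501/14)**2 - 34357 = 251001/196 - 34357 = -6482971/196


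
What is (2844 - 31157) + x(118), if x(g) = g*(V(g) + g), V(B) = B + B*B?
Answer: 1642567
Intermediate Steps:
V(B) = B + B²
x(g) = g*(g + g*(1 + g)) (x(g) = g*(g*(1 + g) + g) = g*(g + g*(1 + g)))
(2844 - 31157) + x(118) = (2844 - 31157) + 118²*(2 + 118) = -28313 + 13924*120 = -28313 + 1670880 = 1642567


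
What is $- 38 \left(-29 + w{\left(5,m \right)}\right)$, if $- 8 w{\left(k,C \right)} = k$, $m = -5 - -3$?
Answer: $\frac{4503}{4} \approx 1125.8$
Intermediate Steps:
$m = -2$ ($m = -5 + 3 = -2$)
$w{\left(k,C \right)} = - \frac{k}{8}$
$- 38 \left(-29 + w{\left(5,m \right)}\right) = - 38 \left(-29 - \frac{5}{8}\right) = \left(-38\right) \left(- \frac{237}{8}\right) = \frac{4503}{4}$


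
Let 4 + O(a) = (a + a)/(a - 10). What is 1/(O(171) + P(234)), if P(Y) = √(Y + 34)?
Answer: 24311/3427812 + 25921*√67/3427812 ≈ 0.068990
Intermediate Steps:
O(a) = -4 + 2*a/(-10 + a) (O(a) = -4 + (a + a)/(a - 10) = -4 + (2*a)/(-10 + a) = -4 + 2*a/(-10 + a))
P(Y) = √(34 + Y)
1/(O(171) + P(234)) = 1/(2*(20 - 1*171)/(-10 + 171) + √(34 + 234)) = 1/(2*(20 - 171)/161 + √268) = 1/(2*(1/161)*(-151) + 2*√67) = 1/(-302/161 + 2*√67)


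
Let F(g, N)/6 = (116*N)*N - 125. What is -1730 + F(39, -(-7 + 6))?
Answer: -1784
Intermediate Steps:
F(g, N) = -750 + 696*N² (F(g, N) = 6*((116*N)*N - 125) = 6*(116*N² - 125) = 6*(-125 + 116*N²) = -750 + 696*N²)
-1730 + F(39, -(-7 + 6)) = -1730 + (-750 + 696*(-(-7 + 6))²) = -1730 + (-750 + 696*(-1*(-1))²) = -1730 + (-750 + 696*1²) = -1730 + (-750 + 696*1) = -1730 + (-750 + 696) = -1730 - 54 = -1784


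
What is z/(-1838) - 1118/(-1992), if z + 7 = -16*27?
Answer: 732343/915324 ≈ 0.80009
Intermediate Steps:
z = -439 (z = -7 - 16*27 = -7 - 432 = -439)
z/(-1838) - 1118/(-1992) = -439/(-1838) - 1118/(-1992) = -439*(-1/1838) - 1118*(-1/1992) = 439/1838 + 559/996 = 732343/915324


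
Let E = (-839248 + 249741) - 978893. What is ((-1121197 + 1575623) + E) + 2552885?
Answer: 1438911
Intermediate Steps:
E = -1568400 (E = -589507 - 978893 = -1568400)
((-1121197 + 1575623) + E) + 2552885 = ((-1121197 + 1575623) - 1568400) + 2552885 = (454426 - 1568400) + 2552885 = -1113974 + 2552885 = 1438911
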